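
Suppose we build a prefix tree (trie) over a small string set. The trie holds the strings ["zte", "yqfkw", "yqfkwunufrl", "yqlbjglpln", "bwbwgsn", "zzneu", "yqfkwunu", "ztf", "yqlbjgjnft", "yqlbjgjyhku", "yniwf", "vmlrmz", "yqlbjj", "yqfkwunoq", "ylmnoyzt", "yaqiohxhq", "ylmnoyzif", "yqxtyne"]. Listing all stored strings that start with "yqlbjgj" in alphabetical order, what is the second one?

yqlbjgjyhku

DFS of the "yqlbjgj" subtree visits, in order: "yqlbjgjnft", "yqlbjgjyhku"
Position 2: yqlbjgjyhku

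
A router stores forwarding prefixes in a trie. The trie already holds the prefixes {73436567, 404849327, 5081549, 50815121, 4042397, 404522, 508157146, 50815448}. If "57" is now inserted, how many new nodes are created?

1

The longest prefix of "57" already in the trie is "5" (length 1).
Each of the 1 remaining characters creates one node.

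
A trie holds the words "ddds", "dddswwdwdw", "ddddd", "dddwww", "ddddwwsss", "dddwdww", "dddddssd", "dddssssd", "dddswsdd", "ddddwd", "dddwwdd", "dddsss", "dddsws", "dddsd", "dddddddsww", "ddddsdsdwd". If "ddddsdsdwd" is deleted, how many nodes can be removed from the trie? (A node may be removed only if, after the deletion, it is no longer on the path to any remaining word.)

6

Walk "ddddsdsdwd" from the leaf back toward the root, removing each node that no remaining word uses.
The suffix "sdsdwd" (6 nodes) is used only by "ddddsdsdwd"; the node for "dddd" still has the child "d", so pruning stops there.
Nodes removed: 6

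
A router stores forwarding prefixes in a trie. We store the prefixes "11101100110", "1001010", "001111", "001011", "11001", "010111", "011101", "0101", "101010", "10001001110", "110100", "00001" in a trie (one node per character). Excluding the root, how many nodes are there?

For each word, the new-node count is its length minus the longest prefix already in the trie:
  "11101100110" → 11 new (1, 1, 1, 0, 1, 1, 0, 0, 1, 1, 0)
  "1001010" → prefix "1" already present; 6 new (0, 0, 1, 0, 1, 0)
  "001111" → 6 new (0, 0, 1, 1, 1, 1)
  "001011" → prefix "001" already present; 3 new (0, 1, 1)
  "11001" → prefix "11" already present; 3 new (0, 0, 1)
  "010111" → prefix "0" already present; 5 new (1, 0, 1, 1, 1)
  "011101" → prefix "01" already present; 4 new (1, 1, 0, 1)
  "0101" → prefix "0101" already present; 0 new (none)
  "101010" → prefix "10" already present; 4 new (1, 0, 1, 0)
  "10001001110" → prefix "100" already present; 8 new (0, 1, 0, 0, 1, 1, 1, 0)
  "110100" → prefix "110" already present; 3 new (1, 0, 0)
  "00001" → prefix "00" already present; 3 new (0, 0, 1)
Total nodes = 11 + 6 + 6 + 3 + 3 + 5 + 4 + 0 + 4 + 8 + 3 + 3 = 56

56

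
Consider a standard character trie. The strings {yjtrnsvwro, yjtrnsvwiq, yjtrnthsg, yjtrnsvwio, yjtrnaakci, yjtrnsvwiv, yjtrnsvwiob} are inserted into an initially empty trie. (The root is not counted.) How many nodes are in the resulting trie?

24

Trace insertions, counting only characters that open a new branch:
  "yjtrnsvwro" → 10 new (y, j, t, r, n, s, v, w, r, o)
  "yjtrnsvwiq" → prefix "yjtrnsvw" already present; 2 new (i, q)
  "yjtrnthsg" → prefix "yjtrn" already present; 4 new (t, h, s, g)
  "yjtrnsvwio" → prefix "yjtrnsvwi" already present; 1 new (o)
  "yjtrnaakci" → prefix "yjtrn" already present; 5 new (a, a, k, c, i)
  "yjtrnsvwiv" → prefix "yjtrnsvwi" already present; 1 new (v)
  "yjtrnsvwiob" → prefix "yjtrnsvwio" already present; 1 new (b)
Total nodes = 10 + 2 + 4 + 1 + 5 + 1 + 1 = 24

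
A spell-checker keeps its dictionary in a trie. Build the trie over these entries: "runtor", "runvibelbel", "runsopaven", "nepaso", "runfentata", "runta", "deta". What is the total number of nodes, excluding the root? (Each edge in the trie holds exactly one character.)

Trie structure (* marks end of a word):
(root)
├─ d
│  └─ e
│     └─ t
│        └─ a *
├─ n
│  └─ e
│     └─ p
│        └─ a
│           └─ s
│              └─ o *
└─ r
   └─ u
      └─ n
         ├─ f
         │  └─ e
         │     └─ n
         │        └─ t
         │           └─ a
         │              └─ t
         │                 └─ a *
         ├─ s
         │  └─ o
         │     └─ p
         │        └─ a
         │           └─ v
         │              └─ e
         │                 └─ n *
         ├─ t
         │  ├─ a *
         │  └─ o
         │     └─ r *
         └─ v
            └─ i
               └─ b
                  └─ e
                     └─ l
                        └─ b
                           └─ e
                              └─ l *
Counting every labelled node above: 39.

39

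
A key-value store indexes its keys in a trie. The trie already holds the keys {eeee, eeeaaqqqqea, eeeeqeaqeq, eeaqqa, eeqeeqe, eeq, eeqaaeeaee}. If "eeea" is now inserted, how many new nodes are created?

0

Every character of "eeea" already lies on an existing path (it is a prefix of some stored word).
No new nodes are needed: 0.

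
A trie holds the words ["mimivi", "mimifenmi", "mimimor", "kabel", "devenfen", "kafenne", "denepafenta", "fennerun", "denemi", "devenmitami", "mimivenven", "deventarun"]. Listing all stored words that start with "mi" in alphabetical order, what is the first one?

Words with prefix "mi", in lexicographic order: "mimifenmi", "mimimor", "mimivenven", "mimivi"
Position 1: mimifenmi

mimifenmi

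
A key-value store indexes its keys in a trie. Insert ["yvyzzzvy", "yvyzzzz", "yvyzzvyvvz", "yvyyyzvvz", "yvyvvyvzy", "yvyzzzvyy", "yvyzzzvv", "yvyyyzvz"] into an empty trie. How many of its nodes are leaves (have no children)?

7

Leaves are exactly the stored words that no other stored word extends.
Those words: "yvyvvyvzy", "yvyyyzvvz", "yvyyyzvz", "yvyzzvyvvz", "yvyzzzvv", "yvyzzzvyy", "yvyzzzz"
Leaf count: 7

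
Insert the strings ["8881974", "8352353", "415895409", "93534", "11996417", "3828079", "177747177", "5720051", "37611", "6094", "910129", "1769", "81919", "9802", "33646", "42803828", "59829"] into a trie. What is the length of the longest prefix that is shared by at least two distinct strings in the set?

Look for the deepest trie node that still has at least two words in its subtree.
e.g. "1769" and "177747177" share the prefix "17" of length 2; no pair shares a longer one.
Longest shared-prefix length: 2

2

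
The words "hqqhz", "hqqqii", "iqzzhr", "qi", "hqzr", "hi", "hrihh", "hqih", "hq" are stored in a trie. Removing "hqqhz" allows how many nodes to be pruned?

Walk "hqqhz" from the leaf back toward the root, removing each node that no remaining word uses.
The suffix "hz" (2 nodes) is used only by "hqqhz"; the node for "hqq" still has the child "q", so pruning stops there.
Nodes removed: 2

2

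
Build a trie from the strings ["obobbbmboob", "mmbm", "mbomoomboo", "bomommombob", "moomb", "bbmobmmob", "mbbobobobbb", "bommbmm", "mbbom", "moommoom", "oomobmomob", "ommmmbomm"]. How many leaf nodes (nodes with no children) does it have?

12

Leaves are exactly the stored words that no other stored word extends.
Those words: "bbmobmmob", "bommbmm", "bomommombob", "mbbobobobbb", "mbbom", "mbomoomboo", "mmbm", "moomb", "moommoom", "obobbbmboob", "ommmmbomm", "oomobmomob"
Leaf count: 12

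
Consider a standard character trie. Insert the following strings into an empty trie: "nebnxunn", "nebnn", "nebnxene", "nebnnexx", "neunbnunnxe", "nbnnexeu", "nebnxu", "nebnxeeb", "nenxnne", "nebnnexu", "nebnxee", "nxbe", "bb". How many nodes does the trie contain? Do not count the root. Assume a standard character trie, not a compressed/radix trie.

For each word, the new-node count is its length minus the longest prefix already in the trie:
  "nebnxunn" → 8 new (n, e, b, n, x, u, n, n)
  "nebnn" → prefix "nebn" already present; 1 new (n)
  "nebnxene" → prefix "nebnx" already present; 3 new (e, n, e)
  "nebnnexx" → prefix "nebnn" already present; 3 new (e, x, x)
  "neunbnunnxe" → prefix "ne" already present; 9 new (u, n, b, n, u, n, n, x, e)
  "nbnnexeu" → prefix "n" already present; 7 new (b, n, n, e, x, e, u)
  "nebnxu" → prefix "nebnxu" already present; 0 new (none)
  "nebnxeeb" → prefix "nebnxe" already present; 2 new (e, b)
  "nenxnne" → prefix "ne" already present; 5 new (n, x, n, n, e)
  "nebnnexu" → prefix "nebnnex" already present; 1 new (u)
  "nebnxee" → prefix "nebnxee" already present; 0 new (none)
  "nxbe" → prefix "n" already present; 3 new (x, b, e)
  "bb" → 2 new (b, b)
Total nodes = 8 + 1 + 3 + 3 + 9 + 7 + 0 + 2 + 5 + 1 + 0 + 3 + 2 = 44

44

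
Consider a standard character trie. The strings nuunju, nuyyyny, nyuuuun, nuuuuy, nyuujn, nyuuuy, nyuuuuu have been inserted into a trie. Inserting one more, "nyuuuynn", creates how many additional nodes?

2

"nyuuuy" is already a path in the trie; the remaining "nn" must be added.
Each of the 2 remaining characters creates one node.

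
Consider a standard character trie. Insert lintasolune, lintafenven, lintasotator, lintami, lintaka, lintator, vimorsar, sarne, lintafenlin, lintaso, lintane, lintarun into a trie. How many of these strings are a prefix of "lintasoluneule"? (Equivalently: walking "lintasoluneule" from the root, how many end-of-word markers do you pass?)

2

Walk "lintasoluneule" from the root; an end-of-word marker is hit whenever a stored word is a prefix of "lintasoluneule".
Prefixes of the query that are stored words: "lintaso", "lintasolune"
Count: 2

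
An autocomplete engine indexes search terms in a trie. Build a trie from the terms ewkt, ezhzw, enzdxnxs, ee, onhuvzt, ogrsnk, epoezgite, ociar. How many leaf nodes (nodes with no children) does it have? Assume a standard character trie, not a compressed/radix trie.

8

A leaf is a node with no children — equivalently, the end of a word that is not a proper prefix of any other stored word.
Those words: "ee", "enzdxnxs", "epoezgite", "ewkt", "ezhzw", "ociar", "ogrsnk", "onhuvzt"
Leaf count: 8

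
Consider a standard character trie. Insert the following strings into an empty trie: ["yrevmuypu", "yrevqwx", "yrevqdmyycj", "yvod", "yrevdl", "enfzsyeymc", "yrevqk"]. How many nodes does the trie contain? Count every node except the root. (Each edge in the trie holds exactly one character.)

34

Count nodes per top-level branch (shared prefixes stored once):
  'e'-branch (enfzsyeymc): 10 nodes
  'y'-branch (yrevdl, yrevmuypu, yrevqdmyycj, yrevqk, yrevqwx, yvod): 24 nodes
Sum: 34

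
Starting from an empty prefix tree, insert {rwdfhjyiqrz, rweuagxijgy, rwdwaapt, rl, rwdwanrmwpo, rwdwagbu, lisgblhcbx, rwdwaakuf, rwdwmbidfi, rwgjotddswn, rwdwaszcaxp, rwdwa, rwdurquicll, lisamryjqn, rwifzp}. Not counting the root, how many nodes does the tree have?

Count nodes per top-level branch (shared prefixes stored once):
  'l'-branch (lisamryjqn, lisgblhcbx): 17 nodes
  'r'-branch (rl, rwdfhjyiqrz, rwdurquicll, rwdwa, rwdwaakuf, rwdwaapt, rwdwagbu, rwdwanrmwpo, rwdwaszcaxp, rwdwmbidfi, rweuagxijgy, rwgjotddswn, rwifzp): 71 nodes
Sum: 88

88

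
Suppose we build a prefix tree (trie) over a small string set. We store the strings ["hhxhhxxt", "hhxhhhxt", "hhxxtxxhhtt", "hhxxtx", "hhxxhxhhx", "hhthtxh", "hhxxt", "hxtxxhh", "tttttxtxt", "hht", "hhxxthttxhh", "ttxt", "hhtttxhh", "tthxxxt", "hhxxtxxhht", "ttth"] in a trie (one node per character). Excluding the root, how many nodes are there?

63

For each word, the new-node count is its length minus the longest prefix already in the trie:
  "hhxhhxxt" → 8 new (h, h, x, h, h, x, x, t)
  "hhxhhhxt" → prefix "hhxhh" already present; 3 new (h, x, t)
  "hhxxtxxhhtt" → prefix "hhx" already present; 8 new (x, t, x, x, h, h, t, t)
  "hhxxtx" → prefix "hhxxtx" already present; 0 new (none)
  "hhxxhxhhx" → prefix "hhxx" already present; 5 new (h, x, h, h, x)
  "hhthtxh" → prefix "hh" already present; 5 new (t, h, t, x, h)
  "hhxxt" → prefix "hhxxt" already present; 0 new (none)
  "hxtxxhh" → prefix "h" already present; 6 new (x, t, x, x, h, h)
  "tttttxtxt" → 9 new (t, t, t, t, t, x, t, x, t)
  "hht" → prefix "hht" already present; 0 new (none)
  "hhxxthttxhh" → prefix "hhxxt" already present; 6 new (h, t, t, x, h, h)
  "ttxt" → prefix "tt" already present; 2 new (x, t)
  "hhtttxhh" → prefix "hht" already present; 5 new (t, t, x, h, h)
  "tthxxxt" → prefix "tt" already present; 5 new (h, x, x, x, t)
  "hhxxtxxhht" → prefix "hhxxtxxhht" already present; 0 new (none)
  "ttth" → prefix "ttt" already present; 1 new (h)
Total nodes = 8 + 3 + 8 + 0 + 5 + 5 + 0 + 6 + 9 + 0 + 6 + 2 + 5 + 5 + 0 + 1 = 63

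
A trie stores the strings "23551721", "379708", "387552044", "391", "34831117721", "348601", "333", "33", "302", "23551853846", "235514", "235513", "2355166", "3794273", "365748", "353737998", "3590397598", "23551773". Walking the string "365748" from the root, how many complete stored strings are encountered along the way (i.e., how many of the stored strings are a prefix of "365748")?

1

Walk "365748" from the root; an end-of-word marker is hit whenever a stored word is a prefix of "365748".
Prefixes of the query that are stored words: "365748"
Count: 1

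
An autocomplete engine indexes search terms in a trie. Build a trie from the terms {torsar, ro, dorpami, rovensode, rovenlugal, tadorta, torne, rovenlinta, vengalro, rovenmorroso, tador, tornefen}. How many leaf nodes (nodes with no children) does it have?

Leaves are exactly the stored words that no other stored word extends.
Those words: "dorpami", "rovenlinta", "rovenlugal", "rovenmorroso", "rovensode", "tadorta", "tornefen", "torsar", "vengalro"
Leaf count: 9

9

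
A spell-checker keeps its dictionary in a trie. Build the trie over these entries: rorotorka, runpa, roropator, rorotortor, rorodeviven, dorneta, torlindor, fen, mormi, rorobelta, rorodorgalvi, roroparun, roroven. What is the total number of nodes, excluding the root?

Insert word by word; a character creates a node only if that edge doesn't already exist:
  "rorotorka" → 9 new (r, o, r, o, t, o, r, k, a)
  "runpa" → prefix "r" already present; 4 new (u, n, p, a)
  "roropator" → prefix "roro" already present; 5 new (p, a, t, o, r)
  "rorotortor" → prefix "rorotor" already present; 3 new (t, o, r)
  "rorodeviven" → prefix "roro" already present; 7 new (d, e, v, i, v, e, n)
  "dorneta" → 7 new (d, o, r, n, e, t, a)
  "torlindor" → 9 new (t, o, r, l, i, n, d, o, r)
  "fen" → 3 new (f, e, n)
  "mormi" → 5 new (m, o, r, m, i)
  "rorobelta" → prefix "roro" already present; 5 new (b, e, l, t, a)
  "rorodorgalvi" → prefix "rorod" already present; 7 new (o, r, g, a, l, v, i)
  "roroparun" → prefix "roropa" already present; 3 new (r, u, n)
  "roroven" → prefix "roro" already present; 3 new (v, e, n)
Total nodes = 9 + 4 + 5 + 3 + 7 + 7 + 9 + 3 + 5 + 5 + 7 + 3 + 3 = 70

70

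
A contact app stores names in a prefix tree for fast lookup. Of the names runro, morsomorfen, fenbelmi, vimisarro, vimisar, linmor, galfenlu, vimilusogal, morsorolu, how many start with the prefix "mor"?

2

Traverse to the node for "mor", then collect every word in that subtree.
Words under "mor": morsomorfen, morsorolu
Count: 2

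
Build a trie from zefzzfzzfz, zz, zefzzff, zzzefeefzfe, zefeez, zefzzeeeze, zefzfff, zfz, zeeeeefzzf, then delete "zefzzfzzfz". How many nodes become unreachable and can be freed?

Walk "zefzzfzzfz" from the leaf back toward the root, removing each node that no remaining word uses.
The suffix "zzfz" (4 nodes) is used only by "zefzzfzzfz"; the node for "zefzzf" still has the child "f", so pruning stops there.
Nodes removed: 4

4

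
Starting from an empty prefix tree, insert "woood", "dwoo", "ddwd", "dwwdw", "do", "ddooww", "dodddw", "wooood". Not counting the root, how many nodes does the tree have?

26

Insert word by word; a character creates a node only if that edge doesn't already exist:
  "woood" → 5 new (w, o, o, o, d)
  "dwoo" → 4 new (d, w, o, o)
  "ddwd" → prefix "d" already present; 3 new (d, w, d)
  "dwwdw" → prefix "dw" already present; 3 new (w, d, w)
  "do" → prefix "d" already present; 1 new (o)
  "ddooww" → prefix "dd" already present; 4 new (o, o, w, w)
  "dodddw" → prefix "do" already present; 4 new (d, d, d, w)
  "wooood" → prefix "wooo" already present; 2 new (o, d)
Total nodes = 5 + 4 + 3 + 3 + 1 + 4 + 4 + 2 = 26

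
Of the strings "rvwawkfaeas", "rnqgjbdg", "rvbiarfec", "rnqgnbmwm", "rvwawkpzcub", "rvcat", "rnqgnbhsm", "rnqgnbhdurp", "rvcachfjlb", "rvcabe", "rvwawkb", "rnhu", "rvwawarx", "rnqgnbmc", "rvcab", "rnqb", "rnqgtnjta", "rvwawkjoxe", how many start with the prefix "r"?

18

Filter for entries beginning with "r":
Words under "r": rnhu, rnqb, rnqgjbdg, rnqgnbhdurp, rnqgnbhsm, rnqgnbmc, rnqgnbmwm, rnqgtnjta, rvbiarfec, rvcab, rvcabe, rvcachfjlb, rvcat, rvwawarx, rvwawkb, rvwawkfaeas, rvwawkjoxe, rvwawkpzcub
Count: 18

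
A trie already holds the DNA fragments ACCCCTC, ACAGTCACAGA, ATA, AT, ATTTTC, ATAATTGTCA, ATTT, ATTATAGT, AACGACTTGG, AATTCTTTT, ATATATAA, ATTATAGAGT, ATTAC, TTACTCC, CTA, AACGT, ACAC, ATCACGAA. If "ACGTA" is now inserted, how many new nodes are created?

3

The longest prefix of "ACGTA" already in the trie is "AC" (length 2).
So 5 − 2 = 3 new nodes.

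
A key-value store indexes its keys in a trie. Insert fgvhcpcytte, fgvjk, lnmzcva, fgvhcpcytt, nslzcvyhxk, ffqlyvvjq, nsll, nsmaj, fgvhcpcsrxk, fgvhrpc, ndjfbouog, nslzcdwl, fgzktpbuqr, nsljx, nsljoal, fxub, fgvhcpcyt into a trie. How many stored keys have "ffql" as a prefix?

1

Filter for entries beginning with "ffql":
Words under "ffql": ffqlyvvjq
Count: 1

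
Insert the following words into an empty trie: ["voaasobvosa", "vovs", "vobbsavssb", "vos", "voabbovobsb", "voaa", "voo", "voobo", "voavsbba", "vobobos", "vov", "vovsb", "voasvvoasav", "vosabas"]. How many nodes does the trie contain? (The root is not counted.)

55

For each word, the new-node count is its length minus the longest prefix already in the trie:
  "voaasobvosa" → 11 new (v, o, a, a, s, o, b, v, o, s, a)
  "vovs" → prefix "vo" already present; 2 new (v, s)
  "vobbsavssb" → prefix "vo" already present; 8 new (b, b, s, a, v, s, s, b)
  "vos" → prefix "vo" already present; 1 new (s)
  "voabbovobsb" → prefix "voa" already present; 8 new (b, b, o, v, o, b, s, b)
  "voaa" → prefix "voaa" already present; 0 new (none)
  "voo" → prefix "vo" already present; 1 new (o)
  "voobo" → prefix "voo" already present; 2 new (b, o)
  "voavsbba" → prefix "voa" already present; 5 new (v, s, b, b, a)
  "vobobos" → prefix "vob" already present; 4 new (o, b, o, s)
  "vov" → prefix "vov" already present; 0 new (none)
  "vovsb" → prefix "vovs" already present; 1 new (b)
  "voasvvoasav" → prefix "voa" already present; 8 new (s, v, v, o, a, s, a, v)
  "vosabas" → prefix "vos" already present; 4 new (a, b, a, s)
Total nodes = 11 + 2 + 8 + 1 + 8 + 0 + 1 + 2 + 5 + 4 + 0 + 1 + 8 + 4 = 55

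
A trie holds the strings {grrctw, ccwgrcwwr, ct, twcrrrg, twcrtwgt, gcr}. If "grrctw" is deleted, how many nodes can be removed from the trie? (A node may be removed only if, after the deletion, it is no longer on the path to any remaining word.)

5

After clearing the end-marker at "grrctw", prune upward until reaching a node still needed by another word.
The suffix "rrctw" (5 nodes) is used only by "grrctw"; the node for "g" still has the child "c", so pruning stops there.
Nodes removed: 5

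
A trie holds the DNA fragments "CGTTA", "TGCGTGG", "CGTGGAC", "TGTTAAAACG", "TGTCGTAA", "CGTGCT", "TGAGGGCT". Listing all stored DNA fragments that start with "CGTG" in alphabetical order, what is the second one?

DFS of the "CGTG" subtree visits, in order: "CGTGCT", "CGTGGAC"
Position 2: CGTGGAC

CGTGGAC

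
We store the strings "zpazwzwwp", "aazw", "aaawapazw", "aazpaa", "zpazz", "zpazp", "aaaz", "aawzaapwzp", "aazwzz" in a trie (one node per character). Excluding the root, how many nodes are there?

Trie structure (* marks end of a word):
(root)
├─ a
│  └─ a
│     ├─ a
│     │  ├─ w
│     │  │  └─ a
│     │  │     └─ p
│     │  │        └─ a
│     │  │           └─ z
│     │  │              └─ w *
│     │  └─ z *
│     ├─ w
│     │  └─ z
│     │     └─ a
│     │        └─ a
│     │           └─ p
│     │              └─ w
│     │                 └─ z
│     │                    └─ p *
│     └─ z
│        ├─ p
│        │  └─ a
│        │     └─ a *
│        └─ w *
│           └─ z
│              └─ z *
└─ z
   └─ p
      └─ a
         └─ z
            ├─ p *
            ├─ w
            │  └─ z
            │     └─ w
            │        └─ w
            │           └─ p *
            └─ z *
Counting every labelled node above: 36.

36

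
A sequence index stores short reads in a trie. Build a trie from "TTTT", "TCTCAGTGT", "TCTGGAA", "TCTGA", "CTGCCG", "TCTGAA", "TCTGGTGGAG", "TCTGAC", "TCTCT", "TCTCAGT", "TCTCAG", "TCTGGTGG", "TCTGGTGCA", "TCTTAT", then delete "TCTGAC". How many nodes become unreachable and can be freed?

Walk "TCTGAC" from the leaf back toward the root, removing each node that no remaining word uses.
The suffix "C" (1 node) is used only by "TCTGAC"; the node for "TCTGA" still has the child "A", so pruning stops there.
Nodes removed: 1

1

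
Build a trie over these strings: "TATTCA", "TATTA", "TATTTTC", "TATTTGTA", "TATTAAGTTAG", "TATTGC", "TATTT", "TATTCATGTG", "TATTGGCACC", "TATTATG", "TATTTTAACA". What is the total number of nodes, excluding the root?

Trie structure (* marks end of a word):
(root)
└─ T
   └─ A
      └─ T
         └─ T
            ├─ A *
            │  ├─ A
            │  │  └─ G
            │  │     └─ T
            │  │        └─ T
            │  │           └─ A
            │  │              └─ G *
            │  └─ T
            │     └─ G *
            ├─ C
            │  └─ A *
            │     └─ T
            │        └─ G
            │           └─ T
            │              └─ G *
            ├─ G
            │  ├─ C *
            │  └─ G
            │     └─ C
            │        └─ A
            │           └─ C
            │              └─ C *
            └─ T *
               ├─ G
               │  └─ T
               │     └─ A *
               └─ T
                  ├─ A
                  │  └─ A
                  │     └─ C
                  │        └─ A *
                  └─ C *
Counting every labelled node above: 36.

36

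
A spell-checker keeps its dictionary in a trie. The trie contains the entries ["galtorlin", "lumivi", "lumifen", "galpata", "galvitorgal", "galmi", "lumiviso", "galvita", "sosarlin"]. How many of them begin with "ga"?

5

Filter for entries beginning with "ga":
Matches: "galmi", "galpata", "galtorlin", "galvita", "galvitorgal"
Count: 5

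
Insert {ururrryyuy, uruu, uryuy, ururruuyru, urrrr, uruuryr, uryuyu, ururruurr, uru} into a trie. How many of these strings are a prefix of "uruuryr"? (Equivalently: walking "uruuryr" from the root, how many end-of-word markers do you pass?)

Check each prefix of "uruuryr" against the stored set — each match is an end-marker on the path.
Prefixes of the query that are stored words: "uru", "uruu", "uruuryr"
Count: 3

3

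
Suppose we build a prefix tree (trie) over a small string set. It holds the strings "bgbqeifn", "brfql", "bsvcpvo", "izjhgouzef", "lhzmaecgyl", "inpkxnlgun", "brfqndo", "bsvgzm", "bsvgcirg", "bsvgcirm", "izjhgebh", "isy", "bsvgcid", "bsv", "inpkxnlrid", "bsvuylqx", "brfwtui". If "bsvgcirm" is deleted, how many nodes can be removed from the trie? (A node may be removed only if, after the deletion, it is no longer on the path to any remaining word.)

1

A node on "bsvgcirm"'s path can go only if nothing else ends at it or branches off below it.
The suffix "m" (1 node) is used only by "bsvgcirm"; the node for "bsvgcir" still has the child "g", so pruning stops there.
Nodes removed: 1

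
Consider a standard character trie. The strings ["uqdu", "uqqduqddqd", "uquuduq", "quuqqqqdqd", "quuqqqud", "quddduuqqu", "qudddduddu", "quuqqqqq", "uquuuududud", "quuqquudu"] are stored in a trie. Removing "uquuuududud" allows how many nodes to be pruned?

7

A node on "uquuuududud"'s path can go only if nothing else ends at it or branches off below it.
The suffix "uududud" (7 nodes) is used only by "uquuuududud"; the node for "uquu" still has the child "d", so pruning stops there.
Nodes removed: 7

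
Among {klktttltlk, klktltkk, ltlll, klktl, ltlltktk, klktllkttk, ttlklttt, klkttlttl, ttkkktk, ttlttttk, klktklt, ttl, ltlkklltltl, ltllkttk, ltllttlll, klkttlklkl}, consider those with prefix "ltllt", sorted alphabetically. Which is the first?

ltlltktk

Words with prefix "ltllt", in lexicographic order: "ltlltktk", "ltllttlll"
Position 1: ltlltktk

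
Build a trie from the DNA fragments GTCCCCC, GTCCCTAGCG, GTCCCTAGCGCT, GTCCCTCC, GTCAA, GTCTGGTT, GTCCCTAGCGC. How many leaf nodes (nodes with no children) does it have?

A leaf is a node with no children — equivalently, the end of a word that is not a proper prefix of any other stored word.
Those words: "GTCAA", "GTCCCCC", "GTCCCTAGCGCT", "GTCCCTCC", "GTCTGGTT"
Leaf count: 5

5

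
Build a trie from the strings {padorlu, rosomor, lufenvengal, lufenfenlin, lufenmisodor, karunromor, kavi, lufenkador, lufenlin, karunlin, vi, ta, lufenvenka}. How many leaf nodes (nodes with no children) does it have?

13

Leaves are exactly the stored words that no other stored word extends.
Those words: "karunlin", "karunromor", "kavi", "lufenfenlin", "lufenkador", "lufenlin", "lufenmisodor", "lufenvengal", "lufenvenka", "padorlu", "rosomor", "ta", "vi"
Leaf count: 13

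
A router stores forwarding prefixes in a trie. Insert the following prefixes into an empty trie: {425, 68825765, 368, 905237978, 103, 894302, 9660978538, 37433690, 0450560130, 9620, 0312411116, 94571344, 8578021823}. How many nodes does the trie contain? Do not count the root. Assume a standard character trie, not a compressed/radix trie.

For each word, the new-node count is its length minus the longest prefix already in the trie:
  "425" → 3 new (4, 2, 5)
  "68825765" → 8 new (6, 8, 8, 2, 5, 7, 6, 5)
  "368" → 3 new (3, 6, 8)
  "905237978" → 9 new (9, 0, 5, 2, 3, 7, 9, 7, 8)
  "103" → 3 new (1, 0, 3)
  "894302" → 6 new (8, 9, 4, 3, 0, 2)
  "9660978538" → prefix "9" already present; 9 new (6, 6, 0, 9, 7, 8, 5, 3, 8)
  "37433690" → prefix "3" already present; 7 new (7, 4, 3, 3, 6, 9, 0)
  "0450560130" → 10 new (0, 4, 5, 0, 5, 6, 0, 1, 3, 0)
  "9620" → prefix "96" already present; 2 new (2, 0)
  "0312411116" → prefix "0" already present; 9 new (3, 1, 2, 4, 1, 1, 1, 1, 6)
  "94571344" → prefix "9" already present; 7 new (4, 5, 7, 1, 3, 4, 4)
  "8578021823" → prefix "8" already present; 9 new (5, 7, 8, 0, 2, 1, 8, 2, 3)
Total nodes = 3 + 8 + 3 + 9 + 3 + 6 + 9 + 7 + 10 + 2 + 9 + 7 + 9 = 85

85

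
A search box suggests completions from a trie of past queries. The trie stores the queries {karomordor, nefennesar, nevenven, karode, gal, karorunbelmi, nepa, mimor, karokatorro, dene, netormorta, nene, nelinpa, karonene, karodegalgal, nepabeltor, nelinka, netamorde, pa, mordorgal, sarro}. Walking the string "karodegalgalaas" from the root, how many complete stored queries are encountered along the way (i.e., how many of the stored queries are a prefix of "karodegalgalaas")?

2

Traverse "karodegalgalaas" character by character; count nodes along the way that are marked as word ends.
Prefixes of the query that are stored words: "karode", "karodegalgal"
Count: 2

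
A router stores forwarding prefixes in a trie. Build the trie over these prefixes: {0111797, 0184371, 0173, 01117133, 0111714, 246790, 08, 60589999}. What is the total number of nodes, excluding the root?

33

Count nodes per top-level branch (shared prefixes stored once):
  '0'-branch (01117133, 0111714, 0111797, 0173, 0184371, 08): 19 nodes
  '2'-branch (246790): 6 nodes
  '6'-branch (60589999): 8 nodes
Sum: 33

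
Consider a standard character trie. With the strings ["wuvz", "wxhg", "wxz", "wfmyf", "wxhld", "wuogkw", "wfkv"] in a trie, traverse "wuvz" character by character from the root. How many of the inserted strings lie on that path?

1

Traverse "wuvz" character by character; count nodes along the way that are marked as word ends.
Prefixes of the query that are stored words: "wuvz"
Count: 1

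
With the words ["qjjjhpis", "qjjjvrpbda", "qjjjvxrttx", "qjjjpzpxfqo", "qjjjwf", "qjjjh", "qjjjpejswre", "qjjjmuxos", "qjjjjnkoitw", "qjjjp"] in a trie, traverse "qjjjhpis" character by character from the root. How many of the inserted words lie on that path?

Check each prefix of "qjjjhpis" against the stored set — each match is an end-marker on the path.
Prefixes of the query that are stored words: "qjjjh", "qjjjhpis"
Count: 2

2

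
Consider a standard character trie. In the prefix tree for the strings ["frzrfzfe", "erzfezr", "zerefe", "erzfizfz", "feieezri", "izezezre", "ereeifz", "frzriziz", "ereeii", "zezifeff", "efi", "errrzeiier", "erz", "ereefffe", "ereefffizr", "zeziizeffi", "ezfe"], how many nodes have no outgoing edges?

16

Leaves are exactly the stored words that no other stored word extends.
Those words: "efi", "ereefffe", "ereefffizr", "ereeifz", "ereeii", "errrzeiier", "erzfezr", "erzfizfz", "ezfe", "feieezri", "frzrfzfe", "frzriziz", "izezezre", "zerefe", "zezifeff", "zeziizeffi"
Leaf count: 16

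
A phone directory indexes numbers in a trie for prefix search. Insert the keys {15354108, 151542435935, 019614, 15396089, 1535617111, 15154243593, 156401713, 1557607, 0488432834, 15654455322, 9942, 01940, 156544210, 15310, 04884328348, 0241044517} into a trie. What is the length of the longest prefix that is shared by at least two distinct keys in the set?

Equivalently: take the maximum, over all pairs, of their longest common prefix length.
e.g. "15154243593" and "151542435935" share the prefix "15154243593" of length 11; no pair shares a longer one.
Longest shared-prefix length: 11

11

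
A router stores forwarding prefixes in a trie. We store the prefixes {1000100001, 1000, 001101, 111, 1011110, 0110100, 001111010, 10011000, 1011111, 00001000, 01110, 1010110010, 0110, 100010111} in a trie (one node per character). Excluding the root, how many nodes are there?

58

For each word, the new-node count is its length minus the longest prefix already in the trie:
  "1000100001" → 10 new (1, 0, 0, 0, 1, 0, 0, 0, 0, 1)
  "1000" → prefix "1000" already present; 0 new (none)
  "001101" → 6 new (0, 0, 1, 1, 0, 1)
  "111" → prefix "1" already present; 2 new (1, 1)
  "1011110" → prefix "10" already present; 5 new (1, 1, 1, 1, 0)
  "0110100" → prefix "0" already present; 6 new (1, 1, 0, 1, 0, 0)
  "001111010" → prefix "0011" already present; 5 new (1, 1, 0, 1, 0)
  "10011000" → prefix "100" already present; 5 new (1, 1, 0, 0, 0)
  "1011111" → prefix "101111" already present; 1 new (1)
  "00001000" → prefix "00" already present; 6 new (0, 0, 1, 0, 0, 0)
  "01110" → prefix "011" already present; 2 new (1, 0)
  "1010110010" → prefix "101" already present; 7 new (0, 1, 1, 0, 0, 1, 0)
  "0110" → prefix "0110" already present; 0 new (none)
  "100010111" → prefix "100010" already present; 3 new (1, 1, 1)
Total nodes = 10 + 0 + 6 + 2 + 5 + 6 + 5 + 5 + 1 + 6 + 2 + 7 + 0 + 3 = 58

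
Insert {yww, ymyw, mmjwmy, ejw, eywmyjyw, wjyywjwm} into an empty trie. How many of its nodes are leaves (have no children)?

6

A leaf is a node with no children — equivalently, the end of a word that is not a proper prefix of any other stored word.
Those words: "ejw", "eywmyjyw", "mmjwmy", "wjyywjwm", "ymyw", "yww"
Leaf count: 6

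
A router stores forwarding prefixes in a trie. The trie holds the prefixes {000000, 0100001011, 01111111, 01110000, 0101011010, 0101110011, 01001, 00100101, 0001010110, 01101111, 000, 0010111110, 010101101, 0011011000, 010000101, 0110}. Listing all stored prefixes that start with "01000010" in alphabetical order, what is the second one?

0100001011

Filter for "01000010…" and sort: "010000101", "0100001011"
The 2nd is 0100001011.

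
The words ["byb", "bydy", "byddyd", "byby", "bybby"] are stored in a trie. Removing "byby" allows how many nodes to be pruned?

1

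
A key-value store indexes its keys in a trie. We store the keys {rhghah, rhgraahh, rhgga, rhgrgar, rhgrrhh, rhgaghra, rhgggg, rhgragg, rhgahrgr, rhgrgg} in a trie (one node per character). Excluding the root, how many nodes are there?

33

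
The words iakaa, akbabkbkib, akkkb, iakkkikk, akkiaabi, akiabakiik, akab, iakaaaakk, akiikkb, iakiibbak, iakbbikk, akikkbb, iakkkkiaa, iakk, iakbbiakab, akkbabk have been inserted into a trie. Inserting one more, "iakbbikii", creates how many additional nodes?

2

The longest prefix of "iakbbikii" already in the trie is "iakbbik" (length 7).
So 9 − 7 = 2 new nodes.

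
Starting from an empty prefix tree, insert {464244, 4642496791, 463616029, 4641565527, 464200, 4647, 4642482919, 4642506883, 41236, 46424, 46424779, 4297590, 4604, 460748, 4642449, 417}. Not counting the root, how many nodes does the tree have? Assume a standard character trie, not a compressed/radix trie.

For each word, the new-node count is its length minus the longest prefix already in the trie:
  "464244" → 6 new (4, 6, 4, 2, 4, 4)
  "4642496791" → prefix "46424" already present; 5 new (9, 6, 7, 9, 1)
  "463616029" → prefix "46" already present; 7 new (3, 6, 1, 6, 0, 2, 9)
  "4641565527" → prefix "464" already present; 7 new (1, 5, 6, 5, 5, 2, 7)
  "464200" → prefix "4642" already present; 2 new (0, 0)
  "4647" → prefix "464" already present; 1 new (7)
  "4642482919" → prefix "46424" already present; 5 new (8, 2, 9, 1, 9)
  "4642506883" → prefix "4642" already present; 6 new (5, 0, 6, 8, 8, 3)
  "41236" → prefix "4" already present; 4 new (1, 2, 3, 6)
  "46424" → prefix "46424" already present; 0 new (none)
  "46424779" → prefix "46424" already present; 3 new (7, 7, 9)
  "4297590" → prefix "4" already present; 6 new (2, 9, 7, 5, 9, 0)
  "4604" → prefix "46" already present; 2 new (0, 4)
  "460748" → prefix "460" already present; 3 new (7, 4, 8)
  "4642449" → prefix "464244" already present; 1 new (9)
  "417" → prefix "41" already present; 1 new (7)
Total nodes = 6 + 5 + 7 + 7 + 2 + 1 + 5 + 6 + 4 + 0 + 3 + 6 + 2 + 3 + 1 + 1 = 59

59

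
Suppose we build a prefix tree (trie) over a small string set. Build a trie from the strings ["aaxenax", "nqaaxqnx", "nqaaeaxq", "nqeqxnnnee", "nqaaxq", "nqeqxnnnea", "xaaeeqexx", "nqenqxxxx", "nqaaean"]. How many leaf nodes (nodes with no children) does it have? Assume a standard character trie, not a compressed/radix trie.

A leaf is a node with no children — equivalently, the end of a word that is not a proper prefix of any other stored word.
Those words: "aaxenax", "nqaaean", "nqaaeaxq", "nqaaxqnx", "nqenqxxxx", "nqeqxnnnea", "nqeqxnnnee", "xaaeeqexx"
Leaf count: 8

8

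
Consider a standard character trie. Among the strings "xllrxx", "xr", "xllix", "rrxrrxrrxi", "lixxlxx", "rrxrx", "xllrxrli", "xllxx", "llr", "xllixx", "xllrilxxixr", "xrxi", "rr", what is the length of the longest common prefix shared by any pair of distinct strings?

Equivalently: take the maximum, over all pairs, of their longest common prefix length.
e.g. "xllix" and "xllixx" share the prefix "xllix" of length 5; no pair shares a longer one.
Longest shared-prefix length: 5

5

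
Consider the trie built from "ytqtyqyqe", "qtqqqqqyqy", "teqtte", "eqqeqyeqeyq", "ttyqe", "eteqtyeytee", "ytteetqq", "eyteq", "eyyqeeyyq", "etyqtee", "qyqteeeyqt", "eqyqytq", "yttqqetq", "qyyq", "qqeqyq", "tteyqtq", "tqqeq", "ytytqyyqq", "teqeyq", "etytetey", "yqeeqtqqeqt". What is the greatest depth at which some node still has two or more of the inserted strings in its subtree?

3

Look for the deepest trie node that still has at least two words in its subtree.
"etyqtee" and "etytetey" agree on "ety" (3 characters) before diverging; nothing deeper is shared.
Longest shared-prefix length: 3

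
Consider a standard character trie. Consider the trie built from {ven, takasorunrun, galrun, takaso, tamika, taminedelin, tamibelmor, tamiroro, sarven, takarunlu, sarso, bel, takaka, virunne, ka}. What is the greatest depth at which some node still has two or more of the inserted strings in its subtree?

Equivalently: take the maximum, over all pairs, of their longest common prefix length.
e.g. "takaso" and "takasorunrun" share the prefix "takaso" of length 6; no pair shares a longer one.
Longest shared-prefix length: 6

6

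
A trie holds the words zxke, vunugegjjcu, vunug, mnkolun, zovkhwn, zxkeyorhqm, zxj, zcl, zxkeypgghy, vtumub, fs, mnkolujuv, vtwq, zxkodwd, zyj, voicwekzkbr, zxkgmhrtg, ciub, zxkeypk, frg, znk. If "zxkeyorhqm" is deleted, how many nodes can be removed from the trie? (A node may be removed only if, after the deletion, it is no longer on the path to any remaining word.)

5

After clearing the end-marker at "zxkeyorhqm", prune upward until reaching a node still needed by another word.
The suffix "orhqm" (5 nodes) is used only by "zxkeyorhqm"; the node for "zxkey" still has the child "p", so pruning stops there.
Nodes removed: 5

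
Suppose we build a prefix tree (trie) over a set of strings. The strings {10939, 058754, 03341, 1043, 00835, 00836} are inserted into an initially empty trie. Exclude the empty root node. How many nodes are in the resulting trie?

Count nodes per top-level branch (shared prefixes stored once):
  '0'-branch (00835, 00836, 03341, 058754): 15 nodes
  '1'-branch (1043, 10939): 7 nodes
Sum: 22

22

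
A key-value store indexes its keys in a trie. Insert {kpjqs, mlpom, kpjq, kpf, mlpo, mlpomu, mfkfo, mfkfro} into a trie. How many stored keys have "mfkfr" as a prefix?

1

Walk to "mfkfr"; the words in its subtree are exactly those with that prefix.
Matches: "mfkfro"
Count: 1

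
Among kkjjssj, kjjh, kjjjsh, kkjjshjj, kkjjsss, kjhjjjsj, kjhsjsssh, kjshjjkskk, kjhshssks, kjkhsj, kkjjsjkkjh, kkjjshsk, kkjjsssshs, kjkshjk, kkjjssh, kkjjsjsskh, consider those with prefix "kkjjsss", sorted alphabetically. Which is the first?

Filter for "kkjjsss…" and sort: "kkjjsss", "kkjjsssshs"
Position 1: kkjjsss

kkjjsss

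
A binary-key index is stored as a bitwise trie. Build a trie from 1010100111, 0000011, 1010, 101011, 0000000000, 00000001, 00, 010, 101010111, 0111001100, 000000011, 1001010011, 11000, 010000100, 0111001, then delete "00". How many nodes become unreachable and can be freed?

0

A node on "00"'s path can go only if nothing else ends at it or branches off below it.
Every node on "00" is still needed (e.g. by "0000011"), so nothing is freed.
Nodes removed: 0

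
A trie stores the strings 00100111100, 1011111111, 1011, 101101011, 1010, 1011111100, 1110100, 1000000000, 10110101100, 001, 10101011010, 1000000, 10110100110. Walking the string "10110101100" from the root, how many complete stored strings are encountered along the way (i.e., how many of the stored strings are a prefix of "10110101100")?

3

Check each prefix of "10110101100" against the stored set — each match is an end-marker on the path.
Prefixes of the query that are stored words: "1011", "101101011", "10110101100"
Count: 3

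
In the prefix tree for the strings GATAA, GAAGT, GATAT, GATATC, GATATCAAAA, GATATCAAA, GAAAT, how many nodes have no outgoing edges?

4

A leaf is a node with no children — equivalently, the end of a word that is not a proper prefix of any other stored word.
Those words: "GAAAT", "GAAGT", "GATAA", "GATATCAAAA"
Leaf count: 4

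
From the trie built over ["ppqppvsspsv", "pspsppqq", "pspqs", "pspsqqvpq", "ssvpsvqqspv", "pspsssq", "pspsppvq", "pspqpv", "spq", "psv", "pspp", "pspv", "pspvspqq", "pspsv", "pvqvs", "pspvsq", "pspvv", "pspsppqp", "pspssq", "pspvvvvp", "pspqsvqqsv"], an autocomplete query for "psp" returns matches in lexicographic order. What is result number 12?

Words with prefix "psp", in lexicographic order: "pspp", "pspqpv", "pspqs", "pspqsvqqsv", "pspsppqp", "pspsppqq", "pspsppvq", "pspsqqvpq", "pspssq", "pspsssq", "pspsv", "pspv", "pspvspqq", "pspvsq", "pspvv", "pspvvvvp"
The 12th is pspv.

pspv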